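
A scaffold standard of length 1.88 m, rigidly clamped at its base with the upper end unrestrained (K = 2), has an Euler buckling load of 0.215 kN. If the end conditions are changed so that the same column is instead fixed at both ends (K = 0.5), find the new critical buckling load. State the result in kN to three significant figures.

P_cr ≈ 3.44 kN

P_cr ∝ 1/K², so P_cr,new = P_cr,old × (K_old/K_new)² = 0.215 × (2/0.5)²
= 0.215 × 16.00 = 3.44 kN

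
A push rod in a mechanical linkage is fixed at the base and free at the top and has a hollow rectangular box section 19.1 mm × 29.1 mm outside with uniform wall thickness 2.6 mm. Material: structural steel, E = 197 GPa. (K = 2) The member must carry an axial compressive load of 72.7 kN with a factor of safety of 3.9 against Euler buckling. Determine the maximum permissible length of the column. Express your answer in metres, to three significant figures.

Inner dimensions: h_i = 29.1 − 2×2.6 = 23.90 mm, b_i = 19.1 − 2×2.6 = 13.90 mm
Weak-axis I_min = (h_o·b_o³ − h_i·b_i³)/12 with b_o = 19.1, b_i = 13.90 mm (shorter outer/inner sides).
I_min = (29.1×19.1³ − 23.90×13.90³)/12 = 1.155×10^4 mm⁴
I = 1.155×10^-8 m⁴
Required critical load P_cr = n·P = 3.9 × 72.7 = 283.5 kN = 2.835×10^5 N
From P_cr = π²EI/(K·L)²:  L = (1/K)·√(π²EI/P_cr) = (1/2)·√(π²×1.97×10^11×1.155×10^-8/2.835×10^5)
L = 0.141 m

L_max ≈ 0.141 m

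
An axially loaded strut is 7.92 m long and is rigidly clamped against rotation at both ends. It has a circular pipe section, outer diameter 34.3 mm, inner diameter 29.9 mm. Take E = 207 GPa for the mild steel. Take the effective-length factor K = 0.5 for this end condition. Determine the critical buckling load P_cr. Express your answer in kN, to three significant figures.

d_o = 34.3 mm, d_i = 29.9 mm
I = π(d_o⁴ − d_i⁴)/64 = π(34.3⁴ − 29.90⁴)/64 = 2.871×10^4 mm⁴
I = 2.871×10^4 mm⁴ = 2.871×10^-8 m⁴
Effective length L_e = K·L = 0.5 × 7.92 = 3.960 m
P_cr = π²EI / L_e² = π² × 207×10⁹ × 2.871×10^-8 / 3.960² = 3.740×10^3 N

P_cr ≈ 3.74 kN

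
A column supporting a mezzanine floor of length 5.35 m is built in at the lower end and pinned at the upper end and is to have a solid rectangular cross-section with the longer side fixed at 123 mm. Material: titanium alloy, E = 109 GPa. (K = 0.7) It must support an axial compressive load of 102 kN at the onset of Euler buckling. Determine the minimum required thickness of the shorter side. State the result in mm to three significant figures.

L_e = K·L = 0.7 × 5.35 = 3.745 m
Required I = P_cr·L_e²/(π²E) = 1.020×10^5 × 3.745² / (π² × 1.09×10^11) = 1.330×10^-6 m⁴
I_req = 1.330×10^6 mm⁴
Rectangle, weak axis: I_min = h·b³/12 with h = 123 mm fixed  ⇒  b = (12I/h)^(1/3) = 50.6 mm

b ≈ 50.6 mm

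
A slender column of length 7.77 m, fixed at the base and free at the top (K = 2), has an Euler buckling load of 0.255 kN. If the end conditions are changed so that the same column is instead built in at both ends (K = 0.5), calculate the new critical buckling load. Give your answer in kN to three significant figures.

P_cr ≈ 4.08 kN

P_cr ∝ 1/K², so P_cr,new = P_cr,old × (K_old/K_new)² = 0.255 × (2/0.5)²
= 0.255 × 16.00 = 4.08 kN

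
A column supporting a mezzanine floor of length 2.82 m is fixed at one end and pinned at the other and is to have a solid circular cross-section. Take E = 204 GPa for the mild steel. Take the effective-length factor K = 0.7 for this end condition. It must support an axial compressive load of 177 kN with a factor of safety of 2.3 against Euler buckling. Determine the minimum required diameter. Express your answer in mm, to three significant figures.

Required P_cr = n·P = 2.3 × 177 = 407.1 kN
L_e = K·L = 0.7 × 2.82 = 1.974 m
Required I = P_cr·L_e²/(π²E) = 4.071×10^5 × 1.974² / (π² × 2.04×10^11) = 7.879×10^-7 m⁴
I_req = 7.879×10^5 mm⁴
Solid circle: I = πd⁴/64  ⇒  d = (64I/π)^(1/4) = (64×7.879×10^5/π)^(1/4) = 63.3 mm

d ≈ 63.3 mm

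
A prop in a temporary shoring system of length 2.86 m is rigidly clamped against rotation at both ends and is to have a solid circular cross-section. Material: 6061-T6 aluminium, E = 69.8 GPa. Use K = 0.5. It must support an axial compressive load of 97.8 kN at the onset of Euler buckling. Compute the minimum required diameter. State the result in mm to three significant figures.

L_e = K·L = 0.5 × 2.86 = 1.430 m
Required I = P_cr·L_e²/(π²E) = 9.780×10^4 × 1.430² / (π² × 6.98×10^10) = 2.903×10^-7 m⁴
I_req = 2.903×10^5 mm⁴
Solid circle: I = πd⁴/64  ⇒  d = (64I/π)^(1/4) = (64×2.903×10^5/π)^(1/4) = 49.3 mm

d ≈ 49.3 mm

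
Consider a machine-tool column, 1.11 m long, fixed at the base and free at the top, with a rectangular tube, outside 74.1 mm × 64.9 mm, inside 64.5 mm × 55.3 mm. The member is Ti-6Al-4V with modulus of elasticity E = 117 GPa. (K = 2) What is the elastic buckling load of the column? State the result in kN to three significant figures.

P_cr ≈ 183 kN

Weak-axis I_min = (h_o·b_o³ − h_i·b_i³)/12 with b_o = 64.9, b_i = 55.30 mm (shorter outer/inner sides).
I_min = (74.1×64.9³ − 64.50×55.30³)/12 = 7.790×10^5 mm⁴
I = 7.790×10^5 mm⁴ = 7.790×10^-7 m⁴
Effective length L_e = K·L = 2 × 1.11 = 2.220 m
P_cr = π²EI / L_e² = π² × 117×10⁹ × 7.790×10^-7 / 2.220² = 1.825×10^5 N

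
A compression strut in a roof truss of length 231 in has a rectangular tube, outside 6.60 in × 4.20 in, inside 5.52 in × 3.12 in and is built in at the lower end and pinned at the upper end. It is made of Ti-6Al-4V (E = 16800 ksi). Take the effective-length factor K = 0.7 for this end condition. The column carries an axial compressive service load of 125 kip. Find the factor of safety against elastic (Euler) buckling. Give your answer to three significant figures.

Weak-axis I_min = (h_o·b_o³ − h_i·b_i³)/12 with b_o = 4.20, b_i = 3.120 in (shorter outer/inner sides).
I_min = (6.60×4.20³ − 5.520×3.120³)/12 = 26.78 in⁴
Effective length L_e = K·L = 0.7 × 231 = 161.7 in
P_cr = π²EI / L_e² = π² × 16800×10³ × 26.78 / 161.7² = 1.698×10^5 lb
Factor of safety n = P_cr / P = 169.81 / 125 = 1.36

n ≈ 1.36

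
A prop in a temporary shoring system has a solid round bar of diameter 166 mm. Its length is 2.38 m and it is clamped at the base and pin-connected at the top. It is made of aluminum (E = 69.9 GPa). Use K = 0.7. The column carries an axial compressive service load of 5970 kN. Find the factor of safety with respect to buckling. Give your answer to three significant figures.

n ≈ 1.55

I = πd⁴/64 = π×166⁴/64 = 3.727×10^7 mm⁴
I = 3.727×10^7 mm⁴ = 3.727×10^-5 m⁴
Effective length L_e = K·L = 0.7 × 2.38 = 1.666 m
P_cr = π²EI / L_e² = π² × 69.9×10⁹ × 3.727×10^-5 / 1.666² = 9.265×10^6 N
Factor of safety n = P_cr / P = 9264.7 / 5970 = 1.55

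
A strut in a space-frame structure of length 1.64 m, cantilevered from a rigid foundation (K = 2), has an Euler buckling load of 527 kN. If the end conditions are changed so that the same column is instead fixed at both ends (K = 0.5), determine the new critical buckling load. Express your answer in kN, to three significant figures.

P_cr ≈ 8430 kN

P_cr ∝ 1/K², so P_cr,new = P_cr,old × (K_old/K_new)² = 527 × (2/0.5)²
= 527 × 16.00 = 8430 kN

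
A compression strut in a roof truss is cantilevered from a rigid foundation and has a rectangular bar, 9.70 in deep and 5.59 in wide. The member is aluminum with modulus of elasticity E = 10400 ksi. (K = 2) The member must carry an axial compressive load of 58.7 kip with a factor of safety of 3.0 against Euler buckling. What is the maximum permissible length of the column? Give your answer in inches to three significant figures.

Buckling occurs about the weak axis: I_min = h·b³/12 with b = 5.59 in (the shorter side).
I_min = 9.70×5.59³/12 = 141.2 in⁴
Required critical load P_cr = n·P = 3.0 × 58.7 = 176.1 kip = 1.761×10^5 lb
From P_cr = π²EI/(K·L)²:  L = (1/K)·√(π²EI/P_cr) = (1/2)·√(π²×1.04×10^7×141.2/1.761×10^5)
L = 143 in

L_max ≈ 143 in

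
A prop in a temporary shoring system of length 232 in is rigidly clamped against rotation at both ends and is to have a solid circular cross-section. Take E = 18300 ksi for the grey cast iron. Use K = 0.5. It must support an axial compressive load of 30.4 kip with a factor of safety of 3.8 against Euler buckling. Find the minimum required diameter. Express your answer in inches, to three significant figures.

Required P_cr = n·P = 3.8 × 30.4 = 115.5 kip
L_e = K·L = 0.5 × 232 = 116.0 in
Required I = P_cr·L_e²/(π²E) = 1.155×10^5 × 116.0² / (π² × 1.83×10^7) = 8.606 in⁴
Solid circle: I = πd⁴/64  ⇒  d = (64I/π)^(1/4) = (64×8.606/π)^(1/4) = 3.64 in

d ≈ 3.64 in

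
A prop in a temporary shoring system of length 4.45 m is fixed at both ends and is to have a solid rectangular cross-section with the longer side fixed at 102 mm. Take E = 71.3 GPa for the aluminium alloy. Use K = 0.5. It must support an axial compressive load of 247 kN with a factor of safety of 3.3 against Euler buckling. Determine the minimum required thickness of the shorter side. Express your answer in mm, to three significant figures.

Required P_cr = n·P = 3.3 × 247 = 815.1 kN
L_e = K·L = 0.5 × 4.45 = 2.225 m
Required I = P_cr·L_e²/(π²E) = 8.151×10^5 × 2.225² / (π² × 7.13×10^10) = 5.734×10^-6 m⁴
I_req = 5.734×10^6 mm⁴
Rectangle, weak axis: I_min = h·b³/12 with h = 102 mm fixed  ⇒  b = (12I/h)^(1/3) = 87.7 mm

b ≈ 87.7 mm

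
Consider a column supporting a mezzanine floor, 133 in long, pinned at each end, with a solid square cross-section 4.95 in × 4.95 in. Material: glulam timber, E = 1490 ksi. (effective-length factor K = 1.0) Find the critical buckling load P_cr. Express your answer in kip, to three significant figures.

I = a⁴/12 = 4.95⁴/12 = 50.03 in⁴
Effective length L_e = K·L = 1 × 133 = 133.0 in
P_cr = π²EI / L_e² = π² × 1490×10³ × 50.03 / 133.0² = 4.159×10^4 lb

P_cr ≈ 41.6 kip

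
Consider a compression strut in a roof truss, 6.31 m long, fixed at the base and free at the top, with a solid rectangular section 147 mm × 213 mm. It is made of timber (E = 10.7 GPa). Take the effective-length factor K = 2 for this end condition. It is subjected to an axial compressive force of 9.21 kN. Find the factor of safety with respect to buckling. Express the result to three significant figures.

Buckling occurs about the weak axis: I_min = h·b³/12 with b = 147 mm (the shorter side).
I_min = 213×147³/12 = 5.638×10^7 mm⁴
I = 5.638×10^7 mm⁴ = 5.638×10^-5 m⁴
Effective length L_e = K·L = 2 × 6.31 = 12.62 m
P_cr = π²EI / L_e² = π² × 10.7×10⁹ × 5.638×10^-5 / 12.62² = 3.739×10^4 N
Factor of safety n = P_cr / P = 37.387 / 9.21 = 4.06

n ≈ 4.06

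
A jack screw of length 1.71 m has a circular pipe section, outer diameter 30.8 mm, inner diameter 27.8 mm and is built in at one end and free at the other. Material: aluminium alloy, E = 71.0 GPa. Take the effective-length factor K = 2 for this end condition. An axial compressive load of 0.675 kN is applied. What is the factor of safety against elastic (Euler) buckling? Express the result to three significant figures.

n ≈ 1.32

d_o = 30.8 mm, d_i = 27.8 mm
I = π(d_o⁴ − d_i⁴)/64 = π(30.8⁴ − 27.80⁴)/64 = 1.486×10^4 mm⁴
I = 1.486×10^4 mm⁴ = 1.486×10^-8 m⁴
Effective length L_e = K·L = 2 × 1.71 = 3.420 m
P_cr = π²EI / L_e² = π² × 71.0×10⁹ × 1.486×10^-8 / 3.420² = 890.0 N
Factor of safety n = P_cr / P = 0.89001 / 0.675 = 1.32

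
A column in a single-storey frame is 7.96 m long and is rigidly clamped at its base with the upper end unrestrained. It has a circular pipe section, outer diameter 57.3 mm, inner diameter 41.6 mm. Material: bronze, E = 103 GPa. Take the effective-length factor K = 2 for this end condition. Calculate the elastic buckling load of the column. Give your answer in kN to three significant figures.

d_o = 57.3 mm, d_i = 41.6 mm
I = π(d_o⁴ − d_i⁴)/64 = π(57.3⁴ − 41.60⁴)/64 = 3.822×10^5 mm⁴
I = 3.822×10^5 mm⁴ = 3.822×10^-7 m⁴
Effective length L_e = K·L = 2 × 7.96 = 15.92 m
P_cr = π²EI / L_e² = π² × 103×10⁹ × 3.822×10^-7 / 15.92² = 1.533×10^3 N

P_cr ≈ 1.53 kN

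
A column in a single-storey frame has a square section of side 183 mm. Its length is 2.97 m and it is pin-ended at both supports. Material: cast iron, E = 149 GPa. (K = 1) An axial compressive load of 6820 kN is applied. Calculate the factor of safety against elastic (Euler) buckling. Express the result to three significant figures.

n ≈ 2.28

I = a⁴/12 = 183⁴/12 = 9.346×10^7 mm⁴
I = 9.346×10^7 mm⁴ = 9.346×10^-5 m⁴
Effective length L_e = K·L = 1 × 2.97 = 2.970 m
P_cr = π²EI / L_e² = π² × 149×10⁹ × 9.346×10^-5 / 2.970² = 1.558×10^7 N
Factor of safety n = P_cr / P = 15581 / 6820 = 2.28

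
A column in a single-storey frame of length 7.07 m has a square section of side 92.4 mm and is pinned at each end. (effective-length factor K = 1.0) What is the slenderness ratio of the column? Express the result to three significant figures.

λ ≈ 265

I = a⁴/12 = 92.4⁴/12 = 6.074×10^6 mm⁴
A = 8.538×10^3 mm²;  r_min = √(I/A) = √(6.074×10^6/8.538×10^3) = 26.67 mm
L_e = K·L = 1 × 7.07 m = 7.070 m = 7070.0 mm
λ = L_e / r_min = 7070.0 / 26.67 = 265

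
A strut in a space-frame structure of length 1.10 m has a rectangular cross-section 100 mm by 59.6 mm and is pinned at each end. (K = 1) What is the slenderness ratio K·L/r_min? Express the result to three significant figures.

For a rectangle r_min = b/√12 = 59.6/√12 = 17.21 mm
L_e = K·L = 1 × 1.10 m = 1.100 m = 1100.0 mm
λ = L_e / r_min = 1100.0 / 17.21 = 63.9

λ ≈ 63.9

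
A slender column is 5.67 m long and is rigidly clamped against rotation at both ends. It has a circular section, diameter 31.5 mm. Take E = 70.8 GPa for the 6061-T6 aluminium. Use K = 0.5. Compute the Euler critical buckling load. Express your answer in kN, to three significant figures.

P_cr ≈ 4.20 kN

I = πd⁴/64 = π×31.5⁴/64 = 4.833×10^4 mm⁴
I = 4.833×10^4 mm⁴ = 4.833×10^-8 m⁴
Effective length L_e = K·L = 0.5 × 5.67 = 2.835 m
P_cr = π²EI / L_e² = π² × 70.8×10⁹ × 4.833×10^-8 / 2.835² = 4.202×10^3 N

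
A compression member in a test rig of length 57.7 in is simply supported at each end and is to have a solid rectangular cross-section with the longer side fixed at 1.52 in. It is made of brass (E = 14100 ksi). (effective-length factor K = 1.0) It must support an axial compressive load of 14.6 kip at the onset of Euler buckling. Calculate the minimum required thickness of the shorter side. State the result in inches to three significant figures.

b ≈ 1.40 in

L_e = K·L = 1 × 57.7 = 57.70 in
Required I = P_cr·L_e²/(π²E) = 1.460×10^4 × 57.70² / (π² × 1.41×10^7) = 0.3493 in⁴
Rectangle, weak axis: I_min = h·b³/12 with h = 1.52 in fixed  ⇒  b = (12I/h)^(1/3) = 1.40 in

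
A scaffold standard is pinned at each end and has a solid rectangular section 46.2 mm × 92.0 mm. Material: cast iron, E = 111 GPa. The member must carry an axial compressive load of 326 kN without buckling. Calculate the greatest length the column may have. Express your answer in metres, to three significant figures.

Buckling occurs about the weak axis: I_min = h·b³/12 with b = 46.2 mm (the shorter side).
I_min = 92.0×46.2³/12 = 7.560×10^5 mm⁴
I = 7.560×10^-7 m⁴
At the buckling limit P_cr = P = 3.260×10^5 N
From P_cr = π²EI/(K·L)²:  L = (1/K)·√(π²EI/P_cr) = (1/1)·√(π²×1.11×10^11×7.560×10^-7/3.260×10^5)
L = 1.59 m

L_max ≈ 1.59 m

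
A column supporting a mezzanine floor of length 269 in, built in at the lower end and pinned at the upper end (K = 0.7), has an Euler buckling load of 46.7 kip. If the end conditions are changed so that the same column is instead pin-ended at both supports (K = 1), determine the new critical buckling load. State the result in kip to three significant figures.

P_cr ≈ 22.9 kip

P_cr ∝ 1/K², so P_cr,new = P_cr,old × (K_old/K_new)² = 46.7 × (0.7/1)²
= 46.7 × 0.4900 = 22.9 kip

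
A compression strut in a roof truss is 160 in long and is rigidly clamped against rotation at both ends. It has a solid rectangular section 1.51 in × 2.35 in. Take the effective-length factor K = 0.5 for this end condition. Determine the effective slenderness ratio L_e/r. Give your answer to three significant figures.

For a rectangle r_min = b/√12 = 1.51/√12 = 0.4359 in
L_e = K·L = 0.5 × 160 = 80.00 in
λ = L_e / r_min = 80.000 / 0.4359 = 184

λ ≈ 184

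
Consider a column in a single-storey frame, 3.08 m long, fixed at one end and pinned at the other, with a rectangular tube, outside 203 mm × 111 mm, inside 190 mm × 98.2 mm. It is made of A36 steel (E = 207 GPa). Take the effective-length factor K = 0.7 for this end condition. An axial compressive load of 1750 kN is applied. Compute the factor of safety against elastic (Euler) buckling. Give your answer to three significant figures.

n ≈ 2.04

Weak-axis I_min = (h_o·b_o³ − h_i·b_i³)/12 with b_o = 111, b_i = 98.20 mm (shorter outer/inner sides).
I_min = (203×111³ − 190.0×98.20³)/12 = 8.142×10^6 mm⁴
I = 8.142×10^6 mm⁴ = 8.142×10^-6 m⁴
Effective length L_e = K·L = 0.7 × 3.08 = 2.156 m
P_cr = π²EI / L_e² = π² × 207×10⁹ × 8.142×10^-6 / 2.156² = 3.579×10^6 N
Factor of safety n = P_cr / P = 3578.6 / 1750 = 2.04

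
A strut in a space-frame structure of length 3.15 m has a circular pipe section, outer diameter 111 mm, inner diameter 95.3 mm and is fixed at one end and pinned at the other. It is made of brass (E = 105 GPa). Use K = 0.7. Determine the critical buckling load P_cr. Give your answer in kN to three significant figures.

P_cr ≈ 725 kN

d_o = 111 mm, d_i = 95.3 mm
I = π(d_o⁴ − d_i⁴)/64 = π(111⁴ − 95.30⁴)/64 = 3.403×10^6 mm⁴
I = 3.403×10^6 mm⁴ = 3.403×10^-6 m⁴
Effective length L_e = K·L = 0.7 × 3.15 = 2.205 m
P_cr = π²EI / L_e² = π² × 105×10⁹ × 3.403×10^-6 / 2.205² = 7.253×10^5 N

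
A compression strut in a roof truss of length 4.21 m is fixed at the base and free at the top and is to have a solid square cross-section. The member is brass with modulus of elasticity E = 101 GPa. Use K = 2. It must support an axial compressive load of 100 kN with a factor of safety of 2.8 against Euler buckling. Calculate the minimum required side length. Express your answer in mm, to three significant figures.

Required P_cr = n·P = 2.8 × 100 = 280.0 kN
L_e = K·L = 2 × 4.21 = 8.420 m
Required I = P_cr·L_e²/(π²E) = 2.800×10^5 × 8.420² / (π² × 1.01×10^11) = 1.991×10^-5 m⁴
I_req = 1.991×10^7 mm⁴
Solid square: I = a⁴/12  ⇒  a = (12I)^(1/4) = (12×1.991×10^7)^(1/4) = 124 mm

a ≈ 124 mm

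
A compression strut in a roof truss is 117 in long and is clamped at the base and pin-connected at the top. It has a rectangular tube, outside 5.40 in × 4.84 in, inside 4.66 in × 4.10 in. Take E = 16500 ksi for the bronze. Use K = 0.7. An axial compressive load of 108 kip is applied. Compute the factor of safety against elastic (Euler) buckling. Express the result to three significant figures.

n ≈ 5.45

Weak-axis I_min = (h_o·b_o³ − h_i·b_i³)/12 with b_o = 4.84, b_i = 4.100 in (shorter outer/inner sides).
I_min = (5.40×4.84³ − 4.660×4.100³)/12 = 24.26 in⁴
Effective length L_e = K·L = 0.7 × 117 = 81.90 in
P_cr = π²EI / L_e² = π² × 16500×10³ × 24.26 / 81.90² = 5.889×10^5 lb
Factor of safety n = P_cr / P = 588.91 / 108 = 5.45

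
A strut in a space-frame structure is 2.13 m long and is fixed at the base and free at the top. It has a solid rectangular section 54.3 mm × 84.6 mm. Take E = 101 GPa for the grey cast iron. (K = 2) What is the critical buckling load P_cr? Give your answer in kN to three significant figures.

Buckling occurs about the weak axis: I_min = h·b³/12 with b = 54.3 mm (the shorter side).
I_min = 84.6×54.3³/12 = 1.129×10^6 mm⁴
I = 1.129×10^6 mm⁴ = 1.129×10^-6 m⁴
Effective length L_e = K·L = 2 × 2.13 = 4.260 m
P_cr = π²EI / L_e² = π² × 101×10⁹ × 1.129×10^-6 / 4.260² = 6.200×10^4 N

P_cr ≈ 62.0 kN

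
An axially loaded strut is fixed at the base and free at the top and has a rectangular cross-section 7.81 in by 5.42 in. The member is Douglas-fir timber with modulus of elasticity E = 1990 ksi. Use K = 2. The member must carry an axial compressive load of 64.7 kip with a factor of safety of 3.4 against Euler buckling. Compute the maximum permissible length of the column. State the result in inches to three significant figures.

Buckling occurs about the weak axis: I_min = h·b³/12 with b = 5.42 in (the shorter side).
I_min = 7.81×5.42³/12 = 103.6 in⁴
Required critical load P_cr = n·P = 3.4 × 64.7 = 220.0 kip = 2.200×10^5 lb
From P_cr = π²EI/(K·L)²:  L = (1/K)·√(π²EI/P_cr) = (1/2)·√(π²×1.99×10^6×103.6/2.200×10^5)
L = 48.1 in

L_max ≈ 48.1 in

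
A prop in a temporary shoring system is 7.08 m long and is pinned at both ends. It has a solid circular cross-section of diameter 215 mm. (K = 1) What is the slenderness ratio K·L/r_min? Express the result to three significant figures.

For a solid circle r = d/4 = 215/4 = 53.75 mm
L_e = K·L = 1 × 7.08 m = 7.080 m = 7080.0 mm
λ = L_e / r_min = 7080.0 / 53.75 = 132

λ ≈ 132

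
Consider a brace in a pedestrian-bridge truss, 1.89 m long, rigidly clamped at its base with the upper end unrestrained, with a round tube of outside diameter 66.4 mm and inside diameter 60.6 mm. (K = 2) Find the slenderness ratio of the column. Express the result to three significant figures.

d_o = 66.4 mm, d_i = 60.6 mm
I = π(d_o⁴ − d_i⁴)/64 = π(66.4⁴ − 60.60⁴)/64 = 2.922×10^5 mm⁴
A = 578.5 mm²;  r_min = √(I/A) = √(2.922×10^5/578.5) = 22.47 mm
L_e = K·L = 2 × 1.89 m = 3.780 m = 3780.0 mm
λ = L_e / r_min = 3780.0 / 22.47 = 168

λ ≈ 168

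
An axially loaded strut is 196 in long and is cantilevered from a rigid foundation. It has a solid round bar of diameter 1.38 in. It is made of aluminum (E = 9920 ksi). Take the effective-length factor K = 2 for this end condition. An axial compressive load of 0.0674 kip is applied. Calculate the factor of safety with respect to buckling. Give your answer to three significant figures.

n ≈ 1.68

I = πd⁴/64 = π×1.38⁴/64 = 0.1780 in⁴
Effective length L_e = K·L = 2 × 196 = 392.0 in
P_cr = π²EI / L_e² = π² × 9920×10³ × 0.1780 / 392.0² = 113.4 lb
Factor of safety n = P_cr / P = 0.11343 / 0.0674 = 1.68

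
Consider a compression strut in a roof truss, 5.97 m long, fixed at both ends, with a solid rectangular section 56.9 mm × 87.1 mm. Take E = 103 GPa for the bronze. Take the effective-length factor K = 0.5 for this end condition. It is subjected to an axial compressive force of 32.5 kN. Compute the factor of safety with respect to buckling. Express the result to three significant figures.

Buckling occurs about the weak axis: I_min = h·b³/12 with b = 56.9 mm (the shorter side).
I_min = 87.1×56.9³/12 = 1.337×10^6 mm⁴
I = 1.337×10^6 mm⁴ = 1.337×10^-6 m⁴
Effective length L_e = K·L = 0.5 × 5.97 = 2.985 m
P_cr = π²EI / L_e² = π² × 103×10⁹ × 1.337×10^-6 / 2.985² = 1.526×10^5 N
Factor of safety n = P_cr / P = 152.55 / 32.5 = 4.69

n ≈ 4.69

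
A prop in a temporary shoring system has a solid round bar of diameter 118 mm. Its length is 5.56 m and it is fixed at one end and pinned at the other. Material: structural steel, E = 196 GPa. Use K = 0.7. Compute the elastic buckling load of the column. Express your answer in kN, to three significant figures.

P_cr ≈ 1220 kN

I = πd⁴/64 = π×118⁴/64 = 9.517×10^6 mm⁴
I = 9.517×10^6 mm⁴ = 9.517×10^-6 m⁴
Effective length L_e = K·L = 0.7 × 5.56 = 3.892 m
P_cr = π²EI / L_e² = π² × 196×10⁹ × 9.517×10^-6 / 3.892² = 1.215×10^6 N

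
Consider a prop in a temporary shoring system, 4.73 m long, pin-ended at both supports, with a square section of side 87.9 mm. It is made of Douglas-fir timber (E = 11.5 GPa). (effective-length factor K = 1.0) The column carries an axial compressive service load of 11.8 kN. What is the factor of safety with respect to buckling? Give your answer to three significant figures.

I = a⁴/12 = 87.9⁴/12 = 4.975×10^6 mm⁴
I = 4.975×10^6 mm⁴ = 4.975×10^-6 m⁴
Effective length L_e = K·L = 1 × 4.73 = 4.730 m
P_cr = π²EI / L_e² = π² × 11.5×10⁹ × 4.975×10^-6 / 4.730² = 2.524×10^4 N
Factor of safety n = P_cr / P = 25.238 / 11.8 = 2.14

n ≈ 2.14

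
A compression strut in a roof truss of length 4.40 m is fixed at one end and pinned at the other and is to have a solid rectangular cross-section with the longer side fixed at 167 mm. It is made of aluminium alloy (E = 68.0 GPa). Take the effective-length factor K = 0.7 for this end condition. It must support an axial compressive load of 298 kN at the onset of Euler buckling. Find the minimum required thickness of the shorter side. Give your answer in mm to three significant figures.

b ≈ 67.1 mm

L_e = K·L = 0.7 × 4.40 = 3.080 m
Required I = P_cr·L_e²/(π²E) = 2.980×10^5 × 3.080² / (π² × 6.80×10^10) = 4.212×10^-6 m⁴
I_req = 4.212×10^6 mm⁴
Rectangle, weak axis: I_min = h·b³/12 with h = 167 mm fixed  ⇒  b = (12I/h)^(1/3) = 67.1 mm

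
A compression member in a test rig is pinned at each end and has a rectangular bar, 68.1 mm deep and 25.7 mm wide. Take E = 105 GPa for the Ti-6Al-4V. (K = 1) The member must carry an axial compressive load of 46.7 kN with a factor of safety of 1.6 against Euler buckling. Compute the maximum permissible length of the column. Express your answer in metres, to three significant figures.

Buckling occurs about the weak axis: I_min = h·b³/12 with b = 25.7 mm (the shorter side).
I_min = 68.1×25.7³/12 = 9.633×10^4 mm⁴
I = 9.633×10^-8 m⁴
Required critical load P_cr = n·P = 1.6 × 46.7 = 74.72 kN = 7.472×10^4 N
From P_cr = π²EI/(K·L)²:  L = (1/K)·√(π²EI/P_cr) = (1/1)·√(π²×1.05×10^11×9.633×10^-8/7.472×10^4)
L = 1.16 m

L_max ≈ 1.16 m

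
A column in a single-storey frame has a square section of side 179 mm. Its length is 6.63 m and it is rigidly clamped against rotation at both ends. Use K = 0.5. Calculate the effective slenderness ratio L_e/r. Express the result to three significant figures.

λ ≈ 64.2

I = a⁴/12 = 179⁴/12 = 8.555×10^7 mm⁴
A = 3.204×10^4 mm²;  r_min = √(I/A) = √(8.555×10^7/3.204×10^4) = 51.67 mm
L_e = K·L = 0.5 × 6.63 m = 3.315 m = 3315.0 mm
λ = L_e / r_min = 3315.0 / 51.67 = 64.2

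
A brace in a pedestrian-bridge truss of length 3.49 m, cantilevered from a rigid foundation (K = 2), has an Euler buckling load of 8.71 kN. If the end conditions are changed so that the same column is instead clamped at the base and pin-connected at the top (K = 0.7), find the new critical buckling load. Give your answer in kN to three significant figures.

P_cr ∝ 1/K², so P_cr,new = P_cr,old × (K_old/K_new)² = 8.71 × (2/0.7)²
= 8.71 × 8.163 = 71.1 kN

P_cr ≈ 71.1 kN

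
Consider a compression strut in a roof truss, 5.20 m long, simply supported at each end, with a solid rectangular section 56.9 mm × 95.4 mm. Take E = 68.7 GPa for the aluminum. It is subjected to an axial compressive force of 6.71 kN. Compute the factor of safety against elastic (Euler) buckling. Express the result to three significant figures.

n ≈ 5.47

Buckling occurs about the weak axis: I_min = h·b³/12 with b = 56.9 mm (the shorter side).
I_min = 95.4×56.9³/12 = 1.465×10^6 mm⁴
I = 1.465×10^6 mm⁴ = 1.465×10^-6 m⁴
Effective length L_e = K·L = 1 × 5.20 = 5.200 m
P_cr = π²EI / L_e² = π² × 68.7×10⁹ × 1.465×10^-6 / 5.200² = 3.672×10^4 N
Factor of safety n = P_cr / P = 36.724 / 6.71 = 5.47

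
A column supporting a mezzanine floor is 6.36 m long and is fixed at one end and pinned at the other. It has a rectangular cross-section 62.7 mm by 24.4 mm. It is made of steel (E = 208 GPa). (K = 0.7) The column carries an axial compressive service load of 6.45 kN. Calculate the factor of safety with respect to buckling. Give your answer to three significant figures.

Buckling occurs about the weak axis: I_min = h·b³/12 with b = 24.4 mm (the shorter side).
I_min = 62.7×24.4³/12 = 7.590×10^4 mm⁴
I = 7.590×10^4 mm⁴ = 7.590×10^-8 m⁴
Effective length L_e = K·L = 0.7 × 6.36 = 4.452 m
P_cr = π²EI / L_e² = π² × 208×10⁹ × 7.590×10^-8 / 4.452² = 7.862×10^3 N
Factor of safety n = P_cr / P = 7.8616 / 6.45 = 1.22

n ≈ 1.22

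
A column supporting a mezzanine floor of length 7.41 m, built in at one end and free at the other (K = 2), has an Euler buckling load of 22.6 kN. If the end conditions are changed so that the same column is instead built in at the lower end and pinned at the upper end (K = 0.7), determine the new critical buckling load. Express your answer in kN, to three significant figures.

P_cr ≈ 184 kN

P_cr ∝ 1/K², so P_cr,new = P_cr,old × (K_old/K_new)² = 22.6 × (2/0.7)²
= 22.6 × 8.163 = 184 kN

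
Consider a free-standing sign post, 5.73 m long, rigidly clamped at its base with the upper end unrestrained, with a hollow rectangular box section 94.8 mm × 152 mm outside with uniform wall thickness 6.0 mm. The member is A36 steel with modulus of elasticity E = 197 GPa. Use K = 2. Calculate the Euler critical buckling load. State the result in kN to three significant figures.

Inner dimensions: h_i = 152 − 2×6.0 = 140.0 mm, b_i = 94.8 − 2×6.0 = 82.80 mm
Weak-axis I_min = (h_o·b_o³ − h_i·b_i³)/12 with b_o = 94.8, b_i = 82.80 mm (shorter outer/inner sides).
I_min = (152×94.8³ − 140.0×82.80³)/12 = 4.169×10^6 mm⁴
I = 4.169×10^6 mm⁴ = 4.169×10^-6 m⁴
Effective length L_e = K·L = 2 × 5.73 = 11.46 m
P_cr = π²EI / L_e² = π² × 197×10⁹ × 4.169×10^-6 / 11.46² = 6.172×10^4 N

P_cr ≈ 61.7 kN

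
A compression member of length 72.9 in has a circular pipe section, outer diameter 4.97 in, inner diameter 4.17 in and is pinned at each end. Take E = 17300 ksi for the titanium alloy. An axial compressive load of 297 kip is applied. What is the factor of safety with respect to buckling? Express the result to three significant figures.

d_o = 4.97 in, d_i = 4.17 in
I = π(d_o⁴ − d_i⁴)/64 = π(4.97⁴ − 4.170⁴)/64 = 15.11 in⁴
Effective length L_e = K·L = 1 × 72.9 = 72.90 in
P_cr = π²EI / L_e² = π² × 17300×10³ × 15.11 / 72.90² = 4.854×10^5 lb
Factor of safety n = P_cr / P = 485.37 / 297 = 1.63

n ≈ 1.63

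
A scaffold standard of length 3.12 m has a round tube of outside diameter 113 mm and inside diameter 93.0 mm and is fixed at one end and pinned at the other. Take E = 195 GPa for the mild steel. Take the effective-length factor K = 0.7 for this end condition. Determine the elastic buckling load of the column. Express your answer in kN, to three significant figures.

d_o = 113 mm, d_i = 93.0 mm
I = π(d_o⁴ − d_i⁴)/64 = π(113⁴ − 93.00⁴)/64 = 4.332×10^6 mm⁴
I = 4.332×10^6 mm⁴ = 4.332×10^-6 m⁴
Effective length L_e = K·L = 0.7 × 3.12 = 2.184 m
P_cr = π²EI / L_e² = π² × 195×10⁹ × 4.332×10^-6 / 2.184² = 1.748×10^6 N

P_cr ≈ 1750 kN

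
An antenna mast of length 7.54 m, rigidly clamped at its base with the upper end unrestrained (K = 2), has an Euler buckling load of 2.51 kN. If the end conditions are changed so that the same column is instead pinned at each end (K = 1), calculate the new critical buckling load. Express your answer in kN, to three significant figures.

P_cr ≈ 10.0 kN

P_cr ∝ 1/K², so P_cr,new = P_cr,old × (K_old/K_new)² = 2.51 × (2/1)²
= 2.51 × 4.000 = 10.0 kN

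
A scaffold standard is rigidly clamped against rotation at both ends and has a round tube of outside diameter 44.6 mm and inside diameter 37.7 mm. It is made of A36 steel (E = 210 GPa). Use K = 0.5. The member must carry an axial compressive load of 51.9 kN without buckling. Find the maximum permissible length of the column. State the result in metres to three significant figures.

d_o = 44.6 mm, d_i = 37.7 mm
I = π(d_o⁴ − d_i⁴)/64 = π(44.6⁴ − 37.70⁴)/64 = 9.507×10^4 mm⁴
I = 9.507×10^-8 m⁴
At the buckling limit P_cr = P = 5.190×10^4 N
From P_cr = π²EI/(K·L)²:  L = (1/K)·√(π²EI/P_cr) = (1/0.5)·√(π²×2.10×10^11×9.507×10^-8/5.190×10^4)
L = 3.90 m

L_max ≈ 3.90 m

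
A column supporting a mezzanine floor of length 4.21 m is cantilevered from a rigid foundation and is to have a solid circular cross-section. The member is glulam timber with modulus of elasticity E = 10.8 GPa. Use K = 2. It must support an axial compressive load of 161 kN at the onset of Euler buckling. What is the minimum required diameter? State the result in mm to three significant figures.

d ≈ 216 mm

L_e = K·L = 2 × 4.21 = 8.420 m
Required I = P_cr·L_e²/(π²E) = 1.610×10^5 × 8.420² / (π² × 1.08×10^10) = 1.071×10^-4 m⁴
I_req = 1.071×10^8 mm⁴
Solid circle: I = πd⁴/64  ⇒  d = (64I/π)^(1/4) = (64×1.071×10^8/π)^(1/4) = 216 mm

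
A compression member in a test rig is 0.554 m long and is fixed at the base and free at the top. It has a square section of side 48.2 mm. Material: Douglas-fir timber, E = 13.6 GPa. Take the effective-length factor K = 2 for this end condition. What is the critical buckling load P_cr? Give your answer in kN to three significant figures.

P_cr ≈ 49.2 kN

I = a⁴/12 = 48.2⁴/12 = 4.498×10^5 mm⁴
I = 4.498×10^5 mm⁴ = 4.498×10^-7 m⁴
Effective length L_e = K·L = 2 × 0.554 = 1.108 m
P_cr = π²EI / L_e² = π² × 13.6×10⁹ × 4.498×10^-7 / 1.108² = 4.918×10^4 N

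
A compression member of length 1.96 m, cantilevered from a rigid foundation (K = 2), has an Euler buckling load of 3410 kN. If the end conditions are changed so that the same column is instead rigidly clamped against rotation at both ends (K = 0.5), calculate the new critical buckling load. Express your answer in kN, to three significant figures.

P_cr ≈ 54600 kN

P_cr ∝ 1/K², so P_cr,new = P_cr,old × (K_old/K_new)² = 3410 × (2/0.5)²
= 3410 × 16.00 = 54600 kN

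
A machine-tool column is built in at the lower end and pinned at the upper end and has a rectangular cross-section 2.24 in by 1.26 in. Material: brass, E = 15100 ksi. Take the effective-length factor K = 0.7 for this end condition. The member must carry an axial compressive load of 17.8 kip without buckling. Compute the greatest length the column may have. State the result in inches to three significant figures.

Buckling occurs about the weak axis: I_min = h·b³/12 with b = 1.26 in (the shorter side).
I_min = 2.24×1.26³/12 = 0.3734 in⁴
At the buckling limit P_cr = P = 1.780×10^4 lb
From P_cr = π²EI/(K·L)²:  L = (1/K)·√(π²EI/P_cr) = (1/0.7)·√(π²×1.51×10^7×0.3734/1.780×10^4)
L = 79.9 in

L_max ≈ 79.9 in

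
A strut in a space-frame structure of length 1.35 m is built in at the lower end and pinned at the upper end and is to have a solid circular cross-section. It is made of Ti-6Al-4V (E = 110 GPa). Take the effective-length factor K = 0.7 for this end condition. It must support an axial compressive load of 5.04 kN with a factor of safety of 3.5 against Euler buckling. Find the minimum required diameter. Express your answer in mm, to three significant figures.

Required P_cr = n·P = 3.5 × 5.04 = 17.64 kN
L_e = K·L = 0.7 × 1.35 = 0.9450 m
Required I = P_cr·L_e²/(π²E) = 1.764×10^4 × 0.9450² / (π² × 1.10×10^11) = 1.451×10^-8 m⁴
I_req = 1.451×10^4 mm⁴
Solid circle: I = πd⁴/64  ⇒  d = (64I/π)^(1/4) = (64×1.451×10^4/π)^(1/4) = 23.3 mm

d ≈ 23.3 mm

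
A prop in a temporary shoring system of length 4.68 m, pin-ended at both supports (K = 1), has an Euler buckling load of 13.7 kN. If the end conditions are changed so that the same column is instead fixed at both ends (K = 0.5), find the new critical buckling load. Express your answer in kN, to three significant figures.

P_cr ≈ 54.8 kN

P_cr ∝ 1/K², so P_cr,new = P_cr,old × (K_old/K_new)² = 13.7 × (1/0.5)²
= 13.7 × 4.000 = 54.8 kN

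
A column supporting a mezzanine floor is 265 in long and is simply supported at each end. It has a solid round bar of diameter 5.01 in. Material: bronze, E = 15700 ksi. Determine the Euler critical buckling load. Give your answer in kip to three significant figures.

I = πd⁴/64 = π×5.01⁴/64 = 30.93 in⁴
Effective length L_e = K·L = 1 × 265 = 265.0 in
P_cr = π²EI / L_e² = π² × 15700×10³ × 30.93 / 265.0² = 6.824×10^4 lb

P_cr ≈ 68.2 kip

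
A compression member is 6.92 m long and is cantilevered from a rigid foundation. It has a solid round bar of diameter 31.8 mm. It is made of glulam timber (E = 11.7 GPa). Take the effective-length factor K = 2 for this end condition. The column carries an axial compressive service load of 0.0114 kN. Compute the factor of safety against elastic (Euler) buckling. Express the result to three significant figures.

I = πd⁴/64 = π×31.8⁴/64 = 5.020×10^4 mm⁴
I = 5.020×10^4 mm⁴ = 5.020×10^-8 m⁴
Effective length L_e = K·L = 2 × 6.92 = 13.84 m
P_cr = π²EI / L_e² = π² × 11.7×10⁹ × 5.020×10^-8 / 13.84² = 30.26 N
Factor of safety n = P_cr / P = 0.030262 / 0.0114 = 2.65

n ≈ 2.65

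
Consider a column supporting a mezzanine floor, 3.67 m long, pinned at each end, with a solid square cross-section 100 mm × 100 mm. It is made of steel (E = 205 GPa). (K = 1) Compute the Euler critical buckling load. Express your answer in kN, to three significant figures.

P_cr ≈ 1250 kN

I = a⁴/12 = 100⁴/12 = 8.333×10^6 mm⁴
I = 8.333×10^6 mm⁴ = 8.333×10^-6 m⁴
Effective length L_e = K·L = 1 × 3.67 = 3.670 m
P_cr = π²EI / L_e² = π² × 205×10⁹ × 8.333×10^-6 / 3.670² = 1.252×10^6 N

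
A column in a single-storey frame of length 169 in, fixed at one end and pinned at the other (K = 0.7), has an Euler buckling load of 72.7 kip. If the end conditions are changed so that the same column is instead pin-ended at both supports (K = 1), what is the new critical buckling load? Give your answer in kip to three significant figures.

P_cr ≈ 35.6 kip

P_cr ∝ 1/K², so P_cr,new = P_cr,old × (K_old/K_new)² = 72.7 × (0.7/1)²
= 72.7 × 0.4900 = 35.6 kip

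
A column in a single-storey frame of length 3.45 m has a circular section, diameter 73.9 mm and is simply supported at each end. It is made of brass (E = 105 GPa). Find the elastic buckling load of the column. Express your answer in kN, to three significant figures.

P_cr ≈ 127 kN

I = πd⁴/64 = π×73.9⁴/64 = 1.464×10^6 mm⁴
I = 1.464×10^6 mm⁴ = 1.464×10^-6 m⁴
Effective length L_e = K·L = 1 × 3.45 = 3.450 m
P_cr = π²EI / L_e² = π² × 105×10⁹ × 1.464×10^-6 / 3.450² = 1.275×10^5 N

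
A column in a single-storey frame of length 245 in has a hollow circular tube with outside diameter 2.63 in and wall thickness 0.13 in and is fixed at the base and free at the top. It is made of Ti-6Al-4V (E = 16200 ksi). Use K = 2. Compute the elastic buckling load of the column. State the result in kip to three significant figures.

P_cr ≈ 0.533 kip

Inner diameter d_i = 2.63 − 2×0.13 = 2.370 in
I = π(d_o⁴ − d_i⁴)/64 = π(2.63⁴ − 2.370⁴)/64 = 0.7998 in⁴
Effective length L_e = K·L = 2 × 245 = 490.0 in
P_cr = π²EI / L_e² = π² × 16200×10³ × 0.7998 / 490.0² = 532.6 lb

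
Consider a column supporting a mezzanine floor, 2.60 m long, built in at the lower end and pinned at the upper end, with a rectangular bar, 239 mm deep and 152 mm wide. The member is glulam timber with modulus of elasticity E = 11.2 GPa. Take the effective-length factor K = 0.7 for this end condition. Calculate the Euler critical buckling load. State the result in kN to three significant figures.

P_cr ≈ 2330 kN

Buckling occurs about the weak axis: I_min = h·b³/12 with b = 152 mm (the shorter side).
I_min = 239×152³/12 = 6.994×10^7 mm⁴
I = 6.994×10^7 mm⁴ = 6.994×10^-5 m⁴
Effective length L_e = K·L = 0.7 × 2.60 = 1.820 m
P_cr = π²EI / L_e² = π² × 11.2×10⁹ × 6.994×10^-5 / 1.820² = 2.334×10^6 N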